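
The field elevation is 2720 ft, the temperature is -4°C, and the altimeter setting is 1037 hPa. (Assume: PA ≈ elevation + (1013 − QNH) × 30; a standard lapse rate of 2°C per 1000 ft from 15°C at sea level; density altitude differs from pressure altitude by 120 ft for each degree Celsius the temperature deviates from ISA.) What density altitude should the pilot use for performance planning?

Pressure altitude = 2720 + (1013 − 1037) × 30 = 2720 + (-720) = 2000 ft.
ISA temperature at 2000 ft = 15 − 2 × (2000/1000) = 11°C.
ISA deviation = -4 − 11 = -15°C.
Density altitude = 2000 + 120 × (-15) = 200 ft.

200 ft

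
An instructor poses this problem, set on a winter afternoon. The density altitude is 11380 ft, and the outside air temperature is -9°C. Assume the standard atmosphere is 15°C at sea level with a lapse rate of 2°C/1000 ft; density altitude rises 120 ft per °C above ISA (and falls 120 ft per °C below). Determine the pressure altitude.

11500 ft

DA = PA + 120 × (OAT − (15 − 2·PA/1000)) = PA + 120·OAT − 1800 + 0.24·PA = 1.24·PA + 120·OAT − 1800.
So 1.24·PA = 11380 − 120 × (-9) + 1800 = 14260.
PA = 14260 / 1.24 = 11500 ft.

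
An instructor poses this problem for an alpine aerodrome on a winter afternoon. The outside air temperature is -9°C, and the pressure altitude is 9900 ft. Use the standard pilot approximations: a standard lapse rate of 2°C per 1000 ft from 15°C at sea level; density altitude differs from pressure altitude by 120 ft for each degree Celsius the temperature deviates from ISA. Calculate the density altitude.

9396 ft

ISA temperature at 9900 ft = 15 − 2 × (9900/1000) = -4.8°C.
ISA deviation = -9 − (-4.8) = -4.2°C.
Density altitude = 9900 + 120 × (-4.2) = 9900 + (-504) = 9396 ft.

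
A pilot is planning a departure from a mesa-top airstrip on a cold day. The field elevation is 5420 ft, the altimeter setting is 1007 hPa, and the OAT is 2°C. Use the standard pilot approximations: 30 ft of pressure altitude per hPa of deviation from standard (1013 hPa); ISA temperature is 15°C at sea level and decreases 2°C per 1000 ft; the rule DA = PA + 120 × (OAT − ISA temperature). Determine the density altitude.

5384 ft

Pressure altitude = 5420 + (1013 − 1007) × 30 = 5420 + (+180) = 5600 ft.
ISA temperature at 5600 ft = 15 − 2 × (5600/1000) = 3.8°C.
ISA deviation = 2 − 3.8 = -1.8°C.
Density altitude = 5600 + 120 × (-1.8) = 5384 ft.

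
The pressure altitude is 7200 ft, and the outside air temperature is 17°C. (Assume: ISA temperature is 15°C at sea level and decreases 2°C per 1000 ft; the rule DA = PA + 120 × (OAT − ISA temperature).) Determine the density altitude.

9168 ft

ISA temperature at 7200 ft = 15 − 2 × (7200/1000) = 0.6°C.
ISA deviation = 17 − 0.6 = +16.4°C.
Density altitude = 7200 + 120 × (16.4) = 7200 + (+1968) = 9168 ft.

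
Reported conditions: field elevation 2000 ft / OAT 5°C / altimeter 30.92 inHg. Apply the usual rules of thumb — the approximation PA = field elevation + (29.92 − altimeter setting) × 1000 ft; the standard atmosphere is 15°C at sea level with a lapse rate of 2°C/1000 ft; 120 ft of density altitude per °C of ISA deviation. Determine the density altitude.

Pressure altitude = 2000 + (29.92 − 30.92) × 1000 = 2000 + (-1000) = 1000 ft.
ISA temperature at 1000 ft = 15 − 2 × (1000/1000) = 13°C.
ISA deviation = 5 − 13 = -8°C.
Density altitude = 1000 + 120 × (-8) = 40 ft.

40 ft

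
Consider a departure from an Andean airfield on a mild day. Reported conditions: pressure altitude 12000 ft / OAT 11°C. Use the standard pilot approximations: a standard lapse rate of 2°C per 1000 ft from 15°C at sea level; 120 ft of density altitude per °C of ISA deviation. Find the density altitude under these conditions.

ISA temperature at 12000 ft = 15 − 2 × (12000/1000) = -9°C.
ISA deviation = 11 − (-9) = +20°C.
Density altitude = 12000 + 120 × (20) = 12000 + (+2400) = 14400 ft.

14400 ft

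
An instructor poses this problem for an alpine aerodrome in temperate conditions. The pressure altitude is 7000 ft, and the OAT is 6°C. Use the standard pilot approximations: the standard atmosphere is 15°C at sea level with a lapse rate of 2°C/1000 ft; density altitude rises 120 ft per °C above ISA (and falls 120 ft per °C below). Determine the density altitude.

ISA temperature at 7000 ft = 15 − 2 × (7000/1000) = 1°C.
ISA deviation = 6 − 1 = +5°C.
Density altitude = 7000 + 120 × (5) = 7000 + (+600) = 7600 ft.

7600 ft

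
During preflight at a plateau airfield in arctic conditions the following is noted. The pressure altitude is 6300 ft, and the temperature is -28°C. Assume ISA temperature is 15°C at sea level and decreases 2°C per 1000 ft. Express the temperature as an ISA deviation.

ISA temperature at 6300 ft = 15 − 2 × (6300/1000) = 2.4°C.
Deviation = OAT − ISA = -28 − 2.4 = -30.4°C.

ISA-30.4°C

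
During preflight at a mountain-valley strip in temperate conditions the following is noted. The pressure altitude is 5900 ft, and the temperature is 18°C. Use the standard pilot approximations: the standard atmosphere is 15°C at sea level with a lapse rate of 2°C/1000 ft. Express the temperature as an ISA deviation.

ISA temperature at 5900 ft = 15 − 2 × (5900/1000) = 3.2°C.
Deviation = OAT − ISA = 18 − 3.2 = +14.8°C.

ISA+14.8°C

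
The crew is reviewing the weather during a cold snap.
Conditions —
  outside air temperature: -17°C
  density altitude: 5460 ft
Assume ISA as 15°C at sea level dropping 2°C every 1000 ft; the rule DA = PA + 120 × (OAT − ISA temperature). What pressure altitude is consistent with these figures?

7500 ft

DA = PA + 120 × (OAT − (15 − 2·PA/1000)) = PA + 120·OAT − 1800 + 0.24·PA = 1.24·PA + 120·OAT − 1800.
So 1.24·PA = 5460 − 120 × (-17) + 1800 = 9300.
PA = 9300 / 1.24 = 7500 ft.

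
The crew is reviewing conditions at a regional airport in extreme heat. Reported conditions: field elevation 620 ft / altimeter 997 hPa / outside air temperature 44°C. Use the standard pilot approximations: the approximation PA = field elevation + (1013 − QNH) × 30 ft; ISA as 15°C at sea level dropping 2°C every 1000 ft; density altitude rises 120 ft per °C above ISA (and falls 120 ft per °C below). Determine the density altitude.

4844 ft

Pressure altitude = 620 + (1013 − 997) × 30 = 620 + (+480) = 1100 ft.
ISA temperature at 1100 ft = 15 − 2 × (1100/1000) = 12.8°C.
ISA deviation = 44 − 12.8 = +31.2°C.
Density altitude = 1100 + 120 × (31.2) = 4844 ft.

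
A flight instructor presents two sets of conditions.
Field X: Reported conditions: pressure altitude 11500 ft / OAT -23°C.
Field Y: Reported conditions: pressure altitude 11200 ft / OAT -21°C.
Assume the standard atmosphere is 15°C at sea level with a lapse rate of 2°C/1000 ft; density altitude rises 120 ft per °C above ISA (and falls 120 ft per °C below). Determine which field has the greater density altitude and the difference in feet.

Field X: ISA temp = -8°C, deviation -15°C, DA = 11500 + 120 × (-15) = 9700 ft.
Field Y: ISA temp = -7.4°C, deviation -13.6°C, DA = 11200 + 120 × (-13.6) = 9568 ft.
Field X is higher by 9700 − 9568 = 132 ft.

Field X by 132 ft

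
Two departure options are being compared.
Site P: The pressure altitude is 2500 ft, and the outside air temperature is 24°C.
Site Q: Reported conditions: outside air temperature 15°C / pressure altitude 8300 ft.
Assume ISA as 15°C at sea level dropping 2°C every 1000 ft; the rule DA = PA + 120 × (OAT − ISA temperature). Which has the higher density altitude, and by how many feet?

Site Q by 6112 ft

Site P: ISA temp = 10°C, deviation +14°C, DA = 2500 + 120 × 14 = 4180 ft.
Site Q: ISA temp = -1.6°C, deviation +16.6°C, DA = 8300 + 120 × 16.6 = 10292 ft.
Site Q is higher by 10292 − 4180 = 6112 ft.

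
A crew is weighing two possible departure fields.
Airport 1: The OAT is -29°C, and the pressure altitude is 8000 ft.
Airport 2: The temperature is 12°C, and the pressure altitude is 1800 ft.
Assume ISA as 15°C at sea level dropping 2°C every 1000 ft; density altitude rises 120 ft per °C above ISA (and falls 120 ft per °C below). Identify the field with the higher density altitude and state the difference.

Airport 1 by 2768 ft

Airport 1: ISA temp = -1°C, deviation -28°C, DA = 8000 + 120 × (-28) = 4640 ft.
Airport 2: ISA temp = 11.4°C, deviation +0.6°C, DA = 1800 + 120 × 0.6 = 1872 ft.
Airport 1 is higher by 4640 − 1872 = 2768 ft.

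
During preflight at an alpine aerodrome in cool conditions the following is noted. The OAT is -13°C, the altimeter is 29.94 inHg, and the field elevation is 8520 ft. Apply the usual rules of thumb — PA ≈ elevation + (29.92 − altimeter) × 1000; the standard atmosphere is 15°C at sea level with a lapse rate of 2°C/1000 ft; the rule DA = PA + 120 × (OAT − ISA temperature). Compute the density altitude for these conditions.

Pressure altitude = 8520 + (29.92 − 29.94) × 1000 = 8520 + (-20) = 8500 ft.
ISA temperature at 8500 ft = 15 − 2 × (8500/1000) = -2°C.
ISA deviation = -13 − (-2) = -11°C.
Density altitude = 8500 + 120 × (-11) = 7180 ft.

7180 ft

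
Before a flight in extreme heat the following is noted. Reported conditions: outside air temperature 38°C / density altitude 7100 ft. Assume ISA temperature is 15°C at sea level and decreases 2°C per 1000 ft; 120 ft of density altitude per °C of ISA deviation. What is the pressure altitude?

DA = PA + 120 × (OAT − (15 − 2·PA/1000)) = PA + 120·OAT − 1800 + 0.24·PA = 1.24·PA + 120·OAT − 1800.
So 1.24·PA = 7100 − 120 × 38 + 1800 = 4340.
PA = 4340 / 1.24 = 3500 ft.

3500 ft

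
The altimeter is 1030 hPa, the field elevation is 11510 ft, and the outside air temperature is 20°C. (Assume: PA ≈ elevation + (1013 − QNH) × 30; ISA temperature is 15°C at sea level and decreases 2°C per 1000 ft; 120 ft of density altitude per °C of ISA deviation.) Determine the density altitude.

14240 ft

Pressure altitude = 11510 + (1013 − 1030) × 30 = 11510 + (-510) = 11000 ft.
ISA temperature at 11000 ft = 15 − 2 × (11000/1000) = -7°C.
ISA deviation = 20 − (-7) = +27°C.
Density altitude = 11000 + 120 × (27) = 14240 ft.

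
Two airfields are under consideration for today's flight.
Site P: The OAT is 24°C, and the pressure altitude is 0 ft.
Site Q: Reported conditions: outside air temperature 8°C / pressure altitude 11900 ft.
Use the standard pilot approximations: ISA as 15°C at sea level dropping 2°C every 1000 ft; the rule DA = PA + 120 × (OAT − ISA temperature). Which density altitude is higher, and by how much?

Site Q by 12836 ft

Site P: ISA temp = 15°C, deviation +9°C, DA = 0 + 120 × 9 = 1080 ft.
Site Q: ISA temp = -8.8°C, deviation +16.8°C, DA = 11900 + 120 × 16.8 = 13916 ft.
Site Q is higher by 13916 − 1080 = 12836 ft.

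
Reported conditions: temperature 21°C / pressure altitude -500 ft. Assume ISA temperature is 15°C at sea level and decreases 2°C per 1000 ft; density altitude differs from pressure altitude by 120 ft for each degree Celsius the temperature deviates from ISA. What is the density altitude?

100 ft

ISA temperature at -500 ft = 15 − 2 × (-500/1000) = 16°C.
ISA deviation = 21 − 16 = +5°C.
Density altitude = -500 + 120 × (5) = -500 + (+600) = 100 ft.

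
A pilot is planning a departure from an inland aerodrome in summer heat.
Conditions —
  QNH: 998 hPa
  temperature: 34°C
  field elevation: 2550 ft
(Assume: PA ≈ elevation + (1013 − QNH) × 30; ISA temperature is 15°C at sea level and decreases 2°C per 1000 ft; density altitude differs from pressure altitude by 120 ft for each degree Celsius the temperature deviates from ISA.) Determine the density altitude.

6000 ft

Pressure altitude = 2550 + (1013 − 998) × 30 = 2550 + (+450) = 3000 ft.
ISA temperature at 3000 ft = 15 − 2 × (3000/1000) = 9°C.
ISA deviation = 34 − 9 = +25°C.
Density altitude = 3000 + 120 × (25) = 6000 ft.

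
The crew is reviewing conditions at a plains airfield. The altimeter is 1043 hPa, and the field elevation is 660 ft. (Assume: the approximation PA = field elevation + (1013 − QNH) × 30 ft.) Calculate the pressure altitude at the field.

Pressure correction = (1013 − 1043) × 30 = -900 ft.
Pressure altitude = 660 + (-900) = -240 ft.

-240 ft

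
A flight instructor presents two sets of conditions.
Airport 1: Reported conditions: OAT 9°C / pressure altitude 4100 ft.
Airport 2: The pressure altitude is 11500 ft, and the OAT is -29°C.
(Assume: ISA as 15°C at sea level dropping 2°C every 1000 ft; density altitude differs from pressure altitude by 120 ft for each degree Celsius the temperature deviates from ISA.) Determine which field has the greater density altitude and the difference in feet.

Airport 1: ISA temp = 6.8°C, deviation +2.2°C, DA = 4100 + 120 × 2.2 = 4364 ft.
Airport 2: ISA temp = -8°C, deviation -21°C, DA = 11500 + 120 × (-21) = 8980 ft.
Airport 2 is higher by 8980 − 4364 = 4616 ft.

Airport 2 by 4616 ft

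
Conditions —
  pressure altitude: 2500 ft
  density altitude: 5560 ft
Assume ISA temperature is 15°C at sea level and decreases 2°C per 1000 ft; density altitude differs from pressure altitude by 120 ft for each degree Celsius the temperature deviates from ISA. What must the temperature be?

35.5°C

Density altitude − pressure altitude = 5560 − 2500 = +3060 ft.
At 120 ft/°C that is an ISA deviation of 3060/120 = +25.5°C.
ISA temperature at 2500 ft = 15 − 2 × (2500/1000) = 10°C.
OAT = ISA + deviation = 10 + (+25.5) = 35.5°C.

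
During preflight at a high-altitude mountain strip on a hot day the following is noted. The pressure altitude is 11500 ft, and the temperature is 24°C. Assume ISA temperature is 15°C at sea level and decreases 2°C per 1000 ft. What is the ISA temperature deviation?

ISA temperature at 11500 ft = 15 − 2 × (11500/1000) = -8°C.
Deviation = OAT − ISA = 24 − (-8) = +32°C.

ISA+32°C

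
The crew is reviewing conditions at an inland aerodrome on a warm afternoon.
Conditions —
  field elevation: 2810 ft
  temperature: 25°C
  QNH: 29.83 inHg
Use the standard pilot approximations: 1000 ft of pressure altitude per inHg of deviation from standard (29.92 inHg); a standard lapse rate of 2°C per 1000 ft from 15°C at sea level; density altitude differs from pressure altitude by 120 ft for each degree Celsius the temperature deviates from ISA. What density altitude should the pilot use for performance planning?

4796 ft

Pressure altitude = 2810 + (29.92 − 29.83) × 1000 = 2810 + (+90) = 2900 ft.
ISA temperature at 2900 ft = 15 − 2 × (2900/1000) = 9.2°C.
ISA deviation = 25 − 9.2 = +15.8°C.
Density altitude = 2900 + 120 × (15.8) = 4796 ft.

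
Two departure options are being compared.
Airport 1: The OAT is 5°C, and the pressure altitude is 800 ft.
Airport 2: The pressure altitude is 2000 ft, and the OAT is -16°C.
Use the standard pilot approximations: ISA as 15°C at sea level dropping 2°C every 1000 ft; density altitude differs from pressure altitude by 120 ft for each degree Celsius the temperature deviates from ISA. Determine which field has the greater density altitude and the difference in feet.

Airport 1: ISA temp = 13.4°C, deviation -8.4°C, DA = 800 + 120 × (-8.4) = -208 ft.
Airport 2: ISA temp = 11°C, deviation -27°C, DA = 2000 + 120 × (-27) = -1240 ft.
Airport 1 is higher by -208 − (-1240) = 1032 ft.

Airport 1 by 1032 ft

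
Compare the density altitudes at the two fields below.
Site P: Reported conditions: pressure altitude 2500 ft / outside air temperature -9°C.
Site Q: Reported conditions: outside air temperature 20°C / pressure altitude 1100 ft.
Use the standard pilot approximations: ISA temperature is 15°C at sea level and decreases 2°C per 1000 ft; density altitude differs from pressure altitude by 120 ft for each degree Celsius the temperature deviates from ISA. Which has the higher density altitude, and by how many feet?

Site Q by 1744 ft

Site P: ISA temp = 10°C, deviation -19°C, DA = 2500 + 120 × (-19) = 220 ft.
Site Q: ISA temp = 12.8°C, deviation +7.2°C, DA = 1100 + 120 × 7.2 = 1964 ft.
Site Q is higher by 1964 − 220 = 1744 ft.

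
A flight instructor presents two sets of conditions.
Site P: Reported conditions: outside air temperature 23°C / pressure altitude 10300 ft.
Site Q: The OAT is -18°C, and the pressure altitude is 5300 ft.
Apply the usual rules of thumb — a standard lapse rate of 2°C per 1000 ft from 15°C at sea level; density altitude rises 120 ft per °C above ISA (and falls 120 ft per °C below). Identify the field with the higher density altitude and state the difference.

Site P: ISA temp = -5.6°C, deviation +28.6°C, DA = 10300 + 120 × 28.6 = 13732 ft.
Site Q: ISA temp = 4.4°C, deviation -22.4°C, DA = 5300 + 120 × (-22.4) = 2612 ft.
Site P is higher by 13732 − 2612 = 11120 ft.

Site P by 11120 ft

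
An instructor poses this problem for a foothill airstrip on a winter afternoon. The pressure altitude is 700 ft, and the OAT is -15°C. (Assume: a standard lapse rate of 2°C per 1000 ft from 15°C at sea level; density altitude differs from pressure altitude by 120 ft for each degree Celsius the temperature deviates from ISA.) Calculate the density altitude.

-2732 ft

ISA temperature at 700 ft = 15 − 2 × (700/1000) = 13.6°C.
ISA deviation = -15 − 13.6 = -28.6°C.
Density altitude = 700 + 120 × (-28.6) = 700 + (-3432) = -2732 ft.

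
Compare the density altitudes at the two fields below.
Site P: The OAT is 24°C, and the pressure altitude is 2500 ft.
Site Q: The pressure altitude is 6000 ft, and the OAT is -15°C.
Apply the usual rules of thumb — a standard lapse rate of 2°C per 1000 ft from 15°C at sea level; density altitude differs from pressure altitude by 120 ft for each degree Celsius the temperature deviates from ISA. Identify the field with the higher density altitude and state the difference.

Site P: ISA temp = 10°C, deviation +14°C, DA = 2500 + 120 × 14 = 4180 ft.
Site Q: ISA temp = 3°C, deviation -18°C, DA = 6000 + 120 × (-18) = 3840 ft.
Site P is higher by 4180 − 3840 = 340 ft.

Site P by 340 ft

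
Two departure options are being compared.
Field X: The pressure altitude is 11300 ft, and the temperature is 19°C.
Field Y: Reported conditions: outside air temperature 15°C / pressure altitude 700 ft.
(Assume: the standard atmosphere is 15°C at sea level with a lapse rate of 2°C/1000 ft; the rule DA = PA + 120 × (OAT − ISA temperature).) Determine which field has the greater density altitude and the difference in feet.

Field X: ISA temp = -7.6°C, deviation +26.6°C, DA = 11300 + 120 × 26.6 = 14492 ft.
Field Y: ISA temp = 13.6°C, deviation +1.4°C, DA = 700 + 120 × 1.4 = 868 ft.
Field X is higher by 14492 − 868 = 13624 ft.

Field X by 13624 ft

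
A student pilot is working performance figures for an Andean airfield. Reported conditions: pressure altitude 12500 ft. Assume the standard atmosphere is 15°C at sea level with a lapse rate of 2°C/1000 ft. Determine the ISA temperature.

-10°C

ISA temperature = 15 − 2 × (12500/1000) = 15 − 25 = -10°C.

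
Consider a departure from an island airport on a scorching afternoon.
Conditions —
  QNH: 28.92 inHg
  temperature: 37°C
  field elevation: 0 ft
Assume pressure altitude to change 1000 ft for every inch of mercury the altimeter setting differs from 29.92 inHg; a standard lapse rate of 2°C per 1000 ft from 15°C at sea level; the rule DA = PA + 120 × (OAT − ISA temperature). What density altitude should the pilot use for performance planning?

Pressure altitude = 0 + (29.92 − 28.92) × 1000 = 0 + (+1000) = 1000 ft.
ISA temperature at 1000 ft = 15 − 2 × (1000/1000) = 13°C.
ISA deviation = 37 − 13 = +24°C.
Density altitude = 1000 + 120 × (24) = 3880 ft.

3880 ft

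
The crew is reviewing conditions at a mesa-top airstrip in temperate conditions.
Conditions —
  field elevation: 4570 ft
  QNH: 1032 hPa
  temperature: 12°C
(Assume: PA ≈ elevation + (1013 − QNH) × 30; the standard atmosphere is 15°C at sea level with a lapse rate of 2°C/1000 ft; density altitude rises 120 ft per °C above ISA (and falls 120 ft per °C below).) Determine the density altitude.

4600 ft

Pressure altitude = 4570 + (1013 − 1032) × 30 = 4570 + (-570) = 4000 ft.
ISA temperature at 4000 ft = 15 − 2 × (4000/1000) = 7°C.
ISA deviation = 12 − 7 = +5°C.
Density altitude = 4000 + 120 × (5) = 4600 ft.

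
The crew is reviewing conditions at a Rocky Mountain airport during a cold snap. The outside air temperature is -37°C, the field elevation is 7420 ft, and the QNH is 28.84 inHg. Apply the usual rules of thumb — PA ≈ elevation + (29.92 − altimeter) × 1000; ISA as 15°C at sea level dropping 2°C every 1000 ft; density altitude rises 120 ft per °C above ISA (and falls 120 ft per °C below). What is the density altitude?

Pressure altitude = 7420 + (29.92 − 28.84) × 1000 = 7420 + (+1080) = 8500 ft.
ISA temperature at 8500 ft = 15 − 2 × (8500/1000) = -2°C.
ISA deviation = -37 − (-2) = -35°C.
Density altitude = 8500 + 120 × (-35) = 4300 ft.

4300 ft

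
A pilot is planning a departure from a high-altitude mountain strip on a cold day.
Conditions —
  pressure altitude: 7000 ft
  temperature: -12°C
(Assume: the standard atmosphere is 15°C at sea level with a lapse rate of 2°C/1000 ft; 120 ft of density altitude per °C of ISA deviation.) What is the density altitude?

5440 ft

ISA temperature at 7000 ft = 15 − 2 × (7000/1000) = 1°C.
ISA deviation = -12 − 1 = -13°C.
Density altitude = 7000 + 120 × (-13) = 7000 + (-1560) = 5440 ft.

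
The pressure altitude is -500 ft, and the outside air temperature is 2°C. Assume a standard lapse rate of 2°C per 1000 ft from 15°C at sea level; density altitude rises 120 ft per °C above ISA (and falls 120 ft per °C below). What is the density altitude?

ISA temperature at -500 ft = 15 − 2 × (-500/1000) = 16°C.
ISA deviation = 2 − 16 = -14°C.
Density altitude = -500 + 120 × (-14) = -500 + (-1680) = -2180 ft.

-2180 ft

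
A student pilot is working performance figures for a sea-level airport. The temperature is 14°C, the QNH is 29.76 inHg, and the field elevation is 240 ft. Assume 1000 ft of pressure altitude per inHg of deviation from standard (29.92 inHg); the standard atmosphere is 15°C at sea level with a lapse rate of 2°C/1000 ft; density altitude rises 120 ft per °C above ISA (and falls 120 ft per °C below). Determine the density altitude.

376 ft

Pressure altitude = 240 + (29.92 − 29.76) × 1000 = 240 + (+160) = 400 ft.
ISA temperature at 400 ft = 15 − 2 × (400/1000) = 14.2°C.
ISA deviation = 14 − 14.2 = -0.2°C.
Density altitude = 400 + 120 × (-0.2) = 376 ft.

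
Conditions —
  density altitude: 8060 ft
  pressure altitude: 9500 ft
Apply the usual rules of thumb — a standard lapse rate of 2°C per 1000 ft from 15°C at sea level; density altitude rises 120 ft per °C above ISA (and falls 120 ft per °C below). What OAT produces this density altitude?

Density altitude − pressure altitude = 8060 − 9500 = -1440 ft.
At 120 ft/°C that is an ISA deviation of -1440/120 = -12°C.
ISA temperature at 9500 ft = 15 − 2 × (9500/1000) = -4°C.
OAT = ISA + deviation = -4 + (-12) = -16°C.

-16°C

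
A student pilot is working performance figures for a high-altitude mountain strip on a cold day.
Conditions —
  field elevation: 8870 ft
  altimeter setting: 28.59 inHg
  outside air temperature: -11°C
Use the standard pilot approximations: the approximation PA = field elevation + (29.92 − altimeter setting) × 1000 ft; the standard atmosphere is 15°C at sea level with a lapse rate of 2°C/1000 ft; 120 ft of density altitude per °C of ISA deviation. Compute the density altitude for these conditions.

Pressure altitude = 8870 + (29.92 − 28.59) × 1000 = 8870 + (+1330) = 10200 ft.
ISA temperature at 10200 ft = 15 − 2 × (10200/1000) = -5.4°C.
ISA deviation = -11 − (-5.4) = -5.6°C.
Density altitude = 10200 + 120 × (-5.6) = 9528 ft.

9528 ft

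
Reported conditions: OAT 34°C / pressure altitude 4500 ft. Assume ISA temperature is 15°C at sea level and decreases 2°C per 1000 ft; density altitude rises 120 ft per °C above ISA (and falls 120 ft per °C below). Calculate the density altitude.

ISA temperature at 4500 ft = 15 − 2 × (4500/1000) = 6°C.
ISA deviation = 34 − 6 = +28°C.
Density altitude = 4500 + 120 × (28) = 4500 + (+3360) = 7860 ft.

7860 ft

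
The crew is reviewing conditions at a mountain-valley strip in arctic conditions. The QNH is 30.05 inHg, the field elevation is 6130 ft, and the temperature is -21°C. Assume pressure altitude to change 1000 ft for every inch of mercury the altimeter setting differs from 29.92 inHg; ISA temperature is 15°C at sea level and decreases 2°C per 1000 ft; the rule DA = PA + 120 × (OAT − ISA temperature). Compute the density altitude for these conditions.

3120 ft

Pressure altitude = 6130 + (29.92 − 30.05) × 1000 = 6130 + (-130) = 6000 ft.
ISA temperature at 6000 ft = 15 − 2 × (6000/1000) = 3°C.
ISA deviation = -21 − 3 = -24°C.
Density altitude = 6000 + 120 × (-24) = 3120 ft.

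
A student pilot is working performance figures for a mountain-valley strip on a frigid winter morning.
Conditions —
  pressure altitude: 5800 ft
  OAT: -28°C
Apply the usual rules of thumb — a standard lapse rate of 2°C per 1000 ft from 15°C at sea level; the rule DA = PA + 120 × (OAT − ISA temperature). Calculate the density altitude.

ISA temperature at 5800 ft = 15 − 2 × (5800/1000) = 3.4°C.
ISA deviation = -28 − 3.4 = -31.4°C.
Density altitude = 5800 + 120 × (-31.4) = 5800 + (-3768) = 2032 ft.

2032 ft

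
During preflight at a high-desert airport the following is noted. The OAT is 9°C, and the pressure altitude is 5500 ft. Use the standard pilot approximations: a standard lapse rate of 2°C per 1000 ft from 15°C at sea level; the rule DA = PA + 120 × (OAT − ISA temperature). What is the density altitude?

6100 ft

ISA temperature at 5500 ft = 15 − 2 × (5500/1000) = 4°C.
ISA deviation = 9 − 4 = +5°C.
Density altitude = 5500 + 120 × (5) = 5500 + (+600) = 6100 ft.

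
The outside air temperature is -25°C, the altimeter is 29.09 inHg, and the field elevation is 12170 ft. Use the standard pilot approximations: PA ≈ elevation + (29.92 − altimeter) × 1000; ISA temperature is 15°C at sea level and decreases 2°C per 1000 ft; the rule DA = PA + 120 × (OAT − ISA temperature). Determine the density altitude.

11320 ft

Pressure altitude = 12170 + (29.92 − 29.09) × 1000 = 12170 + (+830) = 13000 ft.
ISA temperature at 13000 ft = 15 − 2 × (13000/1000) = -11°C.
ISA deviation = -25 − (-11) = -14°C.
Density altitude = 13000 + 120 × (-14) = 11320 ft.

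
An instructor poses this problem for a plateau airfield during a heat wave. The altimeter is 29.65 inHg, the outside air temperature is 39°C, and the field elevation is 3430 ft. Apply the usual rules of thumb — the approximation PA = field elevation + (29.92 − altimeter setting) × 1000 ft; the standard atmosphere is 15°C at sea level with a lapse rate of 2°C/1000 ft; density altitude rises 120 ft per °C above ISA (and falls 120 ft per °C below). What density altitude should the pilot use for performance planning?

Pressure altitude = 3430 + (29.92 − 29.65) × 1000 = 3430 + (+270) = 3700 ft.
ISA temperature at 3700 ft = 15 − 2 × (3700/1000) = 7.6°C.
ISA deviation = 39 − 7.6 = +31.4°C.
Density altitude = 3700 + 120 × (31.4) = 7468 ft.

7468 ft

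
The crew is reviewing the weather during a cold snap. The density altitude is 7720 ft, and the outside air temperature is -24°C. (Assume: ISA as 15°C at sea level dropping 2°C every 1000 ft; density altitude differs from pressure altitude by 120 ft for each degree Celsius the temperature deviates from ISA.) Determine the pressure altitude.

10000 ft

DA = PA + 120 × (OAT − (15 − 2·PA/1000)) = PA + 120·OAT − 1800 + 0.24·PA = 1.24·PA + 120·OAT − 1800.
So 1.24·PA = 7720 − 120 × (-24) + 1800 = 12400.
PA = 12400 / 1.24 = 10000 ft.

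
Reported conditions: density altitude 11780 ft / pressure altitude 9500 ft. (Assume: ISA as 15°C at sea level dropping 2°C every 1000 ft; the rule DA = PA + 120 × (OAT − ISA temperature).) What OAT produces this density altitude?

Density altitude − pressure altitude = 11780 − 9500 = +2280 ft.
At 120 ft/°C that is an ISA deviation of 2280/120 = +19°C.
ISA temperature at 9500 ft = 15 − 2 × (9500/1000) = -4°C.
OAT = ISA + deviation = -4 + (+19) = 15°C.

15°C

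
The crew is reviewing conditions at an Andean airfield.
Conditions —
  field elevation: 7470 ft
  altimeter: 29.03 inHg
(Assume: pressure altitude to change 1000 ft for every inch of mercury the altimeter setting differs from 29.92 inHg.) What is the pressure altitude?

8360 ft

Pressure correction = (29.92 − 29.03) × 1000 = +890 ft.
Pressure altitude = 7470 + (+890) = 8360 ft.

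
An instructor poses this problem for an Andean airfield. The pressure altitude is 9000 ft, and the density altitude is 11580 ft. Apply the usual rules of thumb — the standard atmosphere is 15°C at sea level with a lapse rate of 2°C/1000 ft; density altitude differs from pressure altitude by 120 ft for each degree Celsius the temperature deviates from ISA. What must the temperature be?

18.5°C

Density altitude − pressure altitude = 11580 − 9000 = +2580 ft.
At 120 ft/°C that is an ISA deviation of 2580/120 = +21.5°C.
ISA temperature at 9000 ft = 15 − 2 × (9000/1000) = -3°C.
OAT = ISA + deviation = -3 + (+21.5) = 18.5°C.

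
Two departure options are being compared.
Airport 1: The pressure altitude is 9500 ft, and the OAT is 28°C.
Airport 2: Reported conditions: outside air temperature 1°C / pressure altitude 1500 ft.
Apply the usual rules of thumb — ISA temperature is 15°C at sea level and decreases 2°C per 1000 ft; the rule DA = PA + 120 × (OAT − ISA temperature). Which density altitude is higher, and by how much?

Airport 1: ISA temp = -4°C, deviation +32°C, DA = 9500 + 120 × 32 = 13340 ft.
Airport 2: ISA temp = 12°C, deviation -11°C, DA = 1500 + 120 × (-11) = 180 ft.
Airport 1 is higher by 13340 − 180 = 13160 ft.

Airport 1 by 13160 ft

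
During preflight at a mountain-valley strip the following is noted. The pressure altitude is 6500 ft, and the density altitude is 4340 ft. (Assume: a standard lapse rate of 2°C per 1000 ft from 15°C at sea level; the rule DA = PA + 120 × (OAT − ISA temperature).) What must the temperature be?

Density altitude − pressure altitude = 4340 − 6500 = -2160 ft.
At 120 ft/°C that is an ISA deviation of -2160/120 = -18°C.
ISA temperature at 6500 ft = 15 − 2 × (6500/1000) = 2°C.
OAT = ISA + deviation = 2 + (-18) = -16°C.

-16°C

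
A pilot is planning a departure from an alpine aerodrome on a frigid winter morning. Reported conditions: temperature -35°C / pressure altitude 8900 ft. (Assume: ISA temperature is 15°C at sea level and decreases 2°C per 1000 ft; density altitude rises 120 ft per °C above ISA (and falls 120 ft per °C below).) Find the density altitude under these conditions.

5036 ft

ISA temperature at 8900 ft = 15 − 2 × (8900/1000) = -2.8°C.
ISA deviation = -35 − (-2.8) = -32.2°C.
Density altitude = 8900 + 120 × (-32.2) = 8900 + (-3864) = 5036 ft.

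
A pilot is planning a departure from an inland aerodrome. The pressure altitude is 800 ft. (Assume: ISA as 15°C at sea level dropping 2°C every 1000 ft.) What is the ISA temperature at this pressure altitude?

ISA temperature = 15 − 2 × (800/1000) = 15 − 1.6 = 13.4°C.

13.4°C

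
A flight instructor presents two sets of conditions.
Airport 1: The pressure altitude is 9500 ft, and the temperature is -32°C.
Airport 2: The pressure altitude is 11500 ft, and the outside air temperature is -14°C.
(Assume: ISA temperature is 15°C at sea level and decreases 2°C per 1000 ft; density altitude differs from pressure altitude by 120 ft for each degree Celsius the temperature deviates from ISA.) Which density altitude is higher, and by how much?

Airport 1: ISA temp = -4°C, deviation -28°C, DA = 9500 + 120 × (-28) = 6140 ft.
Airport 2: ISA temp = -8°C, deviation -6°C, DA = 11500 + 120 × (-6) = 10780 ft.
Airport 2 is higher by 10780 − 6140 = 4640 ft.

Airport 2 by 4640 ft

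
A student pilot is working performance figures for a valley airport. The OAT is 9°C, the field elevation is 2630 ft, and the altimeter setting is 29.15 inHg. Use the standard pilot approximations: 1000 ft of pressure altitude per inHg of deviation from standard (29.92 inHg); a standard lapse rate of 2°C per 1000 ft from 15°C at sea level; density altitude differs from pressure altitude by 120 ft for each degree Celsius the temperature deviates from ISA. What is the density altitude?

3496 ft

Pressure altitude = 2630 + (29.92 − 29.15) × 1000 = 2630 + (+770) = 3400 ft.
ISA temperature at 3400 ft = 15 − 2 × (3400/1000) = 8.2°C.
ISA deviation = 9 − 8.2 = +0.8°C.
Density altitude = 3400 + 120 × (0.8) = 3496 ft.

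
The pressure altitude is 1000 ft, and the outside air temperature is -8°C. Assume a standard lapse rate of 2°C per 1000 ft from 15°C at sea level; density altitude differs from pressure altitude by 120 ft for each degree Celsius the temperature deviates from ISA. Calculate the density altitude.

ISA temperature at 1000 ft = 15 − 2 × (1000/1000) = 13°C.
ISA deviation = -8 − 13 = -21°C.
Density altitude = 1000 + 120 × (-21) = 1000 + (-2520) = -1520 ft.

-1520 ft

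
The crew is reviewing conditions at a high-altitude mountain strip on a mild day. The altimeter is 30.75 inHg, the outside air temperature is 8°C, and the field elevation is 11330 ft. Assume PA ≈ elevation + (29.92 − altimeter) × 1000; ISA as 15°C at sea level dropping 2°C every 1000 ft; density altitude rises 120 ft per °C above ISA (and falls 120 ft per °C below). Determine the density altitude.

Pressure altitude = 11330 + (29.92 − 30.75) × 1000 = 11330 + (-830) = 10500 ft.
ISA temperature at 10500 ft = 15 − 2 × (10500/1000) = -6°C.
ISA deviation = 8 − (-6) = +14°C.
Density altitude = 10500 + 120 × (14) = 12180 ft.

12180 ft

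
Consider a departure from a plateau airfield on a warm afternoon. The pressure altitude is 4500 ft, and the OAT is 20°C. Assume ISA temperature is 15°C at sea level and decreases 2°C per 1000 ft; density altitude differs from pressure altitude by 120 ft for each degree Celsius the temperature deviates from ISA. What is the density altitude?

6180 ft

ISA temperature at 4500 ft = 15 − 2 × (4500/1000) = 6°C.
ISA deviation = 20 − 6 = +14°C.
Density altitude = 4500 + 120 × (14) = 4500 + (+1680) = 6180 ft.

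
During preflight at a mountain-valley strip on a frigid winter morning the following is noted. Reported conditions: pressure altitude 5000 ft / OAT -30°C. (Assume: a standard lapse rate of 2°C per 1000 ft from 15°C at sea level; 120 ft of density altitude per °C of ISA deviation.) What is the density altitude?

800 ft

ISA temperature at 5000 ft = 15 − 2 × (5000/1000) = 5°C.
ISA deviation = -30 − 5 = -35°C.
Density altitude = 5000 + 120 × (-35) = 5000 + (-4200) = 800 ft.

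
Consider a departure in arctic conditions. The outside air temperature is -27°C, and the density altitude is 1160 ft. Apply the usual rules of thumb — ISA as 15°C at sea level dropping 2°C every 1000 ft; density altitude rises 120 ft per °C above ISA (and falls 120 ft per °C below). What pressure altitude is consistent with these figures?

5000 ft

DA = PA + 120 × (OAT − (15 − 2·PA/1000)) = PA + 120·OAT − 1800 + 0.24·PA = 1.24·PA + 120·OAT − 1800.
So 1.24·PA = 1160 − 120 × (-27) + 1800 = 6200.
PA = 6200 / 1.24 = 5000 ft.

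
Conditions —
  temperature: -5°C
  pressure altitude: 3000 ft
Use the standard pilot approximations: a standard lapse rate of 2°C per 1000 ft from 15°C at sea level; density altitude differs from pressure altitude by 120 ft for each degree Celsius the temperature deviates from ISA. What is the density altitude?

1320 ft

ISA temperature at 3000 ft = 15 − 2 × (3000/1000) = 9°C.
ISA deviation = -5 − 9 = -14°C.
Density altitude = 3000 + 120 × (-14) = 3000 + (-1680) = 1320 ft.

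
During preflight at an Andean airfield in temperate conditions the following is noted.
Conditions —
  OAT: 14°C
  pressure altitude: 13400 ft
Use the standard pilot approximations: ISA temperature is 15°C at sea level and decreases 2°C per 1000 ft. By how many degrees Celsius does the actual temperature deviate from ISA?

ISA+25.8°C

ISA temperature at 13400 ft = 15 − 2 × (13400/1000) = -11.8°C.
Deviation = OAT − ISA = 14 − (-11.8) = +25.8°C.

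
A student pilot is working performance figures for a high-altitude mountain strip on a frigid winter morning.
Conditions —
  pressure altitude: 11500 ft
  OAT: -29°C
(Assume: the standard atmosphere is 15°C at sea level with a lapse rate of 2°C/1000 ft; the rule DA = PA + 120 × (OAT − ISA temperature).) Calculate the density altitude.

8980 ft

ISA temperature at 11500 ft = 15 − 2 × (11500/1000) = -8°C.
ISA deviation = -29 − (-8) = -21°C.
Density altitude = 11500 + 120 × (-21) = 11500 + (-2520) = 8980 ft.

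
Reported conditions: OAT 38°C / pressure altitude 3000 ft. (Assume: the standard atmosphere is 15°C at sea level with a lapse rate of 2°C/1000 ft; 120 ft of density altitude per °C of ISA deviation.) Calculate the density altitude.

6480 ft

ISA temperature at 3000 ft = 15 − 2 × (3000/1000) = 9°C.
ISA deviation = 38 − 9 = +29°C.
Density altitude = 3000 + 120 × (29) = 3000 + (+3480) = 6480 ft.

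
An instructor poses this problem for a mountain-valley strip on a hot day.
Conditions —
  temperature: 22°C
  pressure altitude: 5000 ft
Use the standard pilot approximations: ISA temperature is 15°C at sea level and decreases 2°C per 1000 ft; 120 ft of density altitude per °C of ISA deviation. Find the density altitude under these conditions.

ISA temperature at 5000 ft = 15 − 2 × (5000/1000) = 5°C.
ISA deviation = 22 − 5 = +17°C.
Density altitude = 5000 + 120 × (17) = 5000 + (+2040) = 7040 ft.

7040 ft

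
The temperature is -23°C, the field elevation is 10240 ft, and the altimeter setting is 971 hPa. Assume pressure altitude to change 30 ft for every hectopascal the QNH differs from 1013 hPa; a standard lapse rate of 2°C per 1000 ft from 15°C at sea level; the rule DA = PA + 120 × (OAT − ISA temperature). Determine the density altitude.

9700 ft

Pressure altitude = 10240 + (1013 − 971) × 30 = 10240 + (+1260) = 11500 ft.
ISA temperature at 11500 ft = 15 − 2 × (11500/1000) = -8°C.
ISA deviation = -23 − (-8) = -15°C.
Density altitude = 11500 + 120 × (-15) = 9700 ft.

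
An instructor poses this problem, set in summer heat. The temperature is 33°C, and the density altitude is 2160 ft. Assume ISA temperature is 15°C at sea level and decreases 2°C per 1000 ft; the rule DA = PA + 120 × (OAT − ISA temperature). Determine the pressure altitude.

0 ft

DA = PA + 120 × (OAT − (15 − 2·PA/1000)) = PA + 120·OAT − 1800 + 0.24·PA = 1.24·PA + 120·OAT − 1800.
So 1.24·PA = 2160 − 120 × 33 + 1800 = 0.
PA = 0 / 1.24 = 0 ft.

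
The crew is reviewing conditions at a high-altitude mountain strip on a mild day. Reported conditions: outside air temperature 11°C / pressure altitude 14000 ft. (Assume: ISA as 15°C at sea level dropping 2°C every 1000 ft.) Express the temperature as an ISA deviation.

ISA+24°C

ISA temperature at 14000 ft = 15 − 2 × (14000/1000) = -13°C.
Deviation = OAT − ISA = 11 − (-13) = +24°C.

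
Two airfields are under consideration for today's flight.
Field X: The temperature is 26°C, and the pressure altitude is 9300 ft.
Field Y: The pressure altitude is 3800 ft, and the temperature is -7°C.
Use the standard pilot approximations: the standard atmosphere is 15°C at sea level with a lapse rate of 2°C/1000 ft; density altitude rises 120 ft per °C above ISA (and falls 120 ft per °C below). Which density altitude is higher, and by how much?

Field X by 10780 ft

Field X: ISA temp = -3.6°C, deviation +29.6°C, DA = 9300 + 120 × 29.6 = 12852 ft.
Field Y: ISA temp = 7.4°C, deviation -14.4°C, DA = 3800 + 120 × (-14.4) = 2072 ft.
Field X is higher by 12852 − 2072 = 10780 ft.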